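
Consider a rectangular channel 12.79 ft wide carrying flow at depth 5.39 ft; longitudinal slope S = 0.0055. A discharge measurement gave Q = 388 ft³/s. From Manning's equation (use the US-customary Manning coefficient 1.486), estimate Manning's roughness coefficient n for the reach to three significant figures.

A = b·y = 12.79 × 5.39 = 68.94 ft²
P = b + 2y = 12.79 + 2×5.39 = 23.57 ft
R = A/P = 68.94/23.57 = 2.925 ft
n = (1.486/Q)·A·R^(2/3)·S^(1/2) = (1.486/388) × 68.94 × 2.045 × 0.07416 = 0.04005

0.0400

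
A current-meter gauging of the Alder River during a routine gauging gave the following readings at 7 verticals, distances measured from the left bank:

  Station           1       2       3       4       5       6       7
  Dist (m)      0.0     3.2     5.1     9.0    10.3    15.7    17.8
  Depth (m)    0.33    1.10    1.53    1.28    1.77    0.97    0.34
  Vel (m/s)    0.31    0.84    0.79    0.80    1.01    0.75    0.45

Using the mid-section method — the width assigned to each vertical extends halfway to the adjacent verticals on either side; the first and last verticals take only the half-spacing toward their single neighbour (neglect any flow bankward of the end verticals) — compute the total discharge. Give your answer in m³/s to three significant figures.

17.6 m³/s

w_1 = (3.2 − 0.0)/2 = 1.6 m; q_1 = 0.31 × 0.33 × 1.6 = 0.1637 m³/s
w_2 = (5.1 − 0.0)/2 = 2.55 m; q_2 = 0.84 × 1.10 × 2.55 = 2.356 m³/s
w_3 = (9.0 − 3.2)/2 = 2.9 m; q_3 = 0.79 × 1.53 × 2.9 = 3.505 m³/s
w_4 = (10.3 − 5.1)/2 = 2.6 m; q_4 = 0.80 × 1.28 × 2.6 = 2.662 m³/s
w_5 = (15.7 − 9.0)/2 = 3.35 m; q_5 = 1.01 × 1.77 × 3.35 = 5.989 m³/s
w_6 = (17.8 − 10.3)/2 = 3.75 m; q_6 = 0.75 × 0.97 × 3.75 = 2.728 m³/s
w_7 = (17.8 − 15.7)/2 = 1.05 m; q_7 = 0.45 × 0.34 × 1.05 = 0.1607 m³/s
Q = Σ qᵢ = 17.57 m³/s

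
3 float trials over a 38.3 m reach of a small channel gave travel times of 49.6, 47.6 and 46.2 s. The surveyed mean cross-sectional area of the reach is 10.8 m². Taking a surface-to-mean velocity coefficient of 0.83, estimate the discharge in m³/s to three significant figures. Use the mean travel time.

7.18 m³/s

t̄ = (49.6 + 47.6 + 46.2) / 3 = 47.8 s
v_surface = L / t̄ = 38.3 / 47.8 = 0.8013 m/s
v_mean = 0.83 × 0.8013 = 0.6650 m/s
Q = A × v_mean = 10.8 × 0.6650 = 7.182 m³/s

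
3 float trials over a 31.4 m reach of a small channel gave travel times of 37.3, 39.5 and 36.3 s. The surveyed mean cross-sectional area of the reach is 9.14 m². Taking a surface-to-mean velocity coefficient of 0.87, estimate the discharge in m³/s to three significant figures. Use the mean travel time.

t̄ = (37.3 + 39.5 + 36.3) / 3 = 37.7 s
v_surface = L / t̄ = 31.4 / 37.7 = 0.8329 m/s
v_mean = 0.87 × 0.8329 = 0.7246 m/s
Q = A × v_mean = 9.14 × 0.7246 = 6.623 m³/s

6.62 m³/s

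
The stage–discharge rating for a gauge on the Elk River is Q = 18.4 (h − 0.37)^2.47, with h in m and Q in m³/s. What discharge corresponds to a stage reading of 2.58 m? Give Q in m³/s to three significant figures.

Q = 18.4 × (2.58 − 0.37)^2.47 = 18.4 × 2.21^2.47 = 130.5 m³/s

130 m³/s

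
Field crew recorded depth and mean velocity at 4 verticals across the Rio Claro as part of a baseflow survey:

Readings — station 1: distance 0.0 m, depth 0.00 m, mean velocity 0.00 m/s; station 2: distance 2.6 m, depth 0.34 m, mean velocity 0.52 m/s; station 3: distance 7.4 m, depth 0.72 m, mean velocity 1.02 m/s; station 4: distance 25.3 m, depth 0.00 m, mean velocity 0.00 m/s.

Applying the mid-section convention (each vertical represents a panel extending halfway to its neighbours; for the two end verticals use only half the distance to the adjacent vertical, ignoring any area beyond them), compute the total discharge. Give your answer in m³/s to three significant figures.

w_2 = (7.4 − 0.0)/2 = 3.7 m; q_2 = 0.52 × 0.34 × 3.7 = 0.6542 m³/s
w_3 = (25.3 − 2.6)/2 = 11.35 m; q_3 = 1.02 × 0.72 × 11.35 = 8.335 m³/s
Stations 1, 4 contribute zero (depth or velocity is 0).
Q = Σ qᵢ = 8.990 m³/s

8.99 m³/s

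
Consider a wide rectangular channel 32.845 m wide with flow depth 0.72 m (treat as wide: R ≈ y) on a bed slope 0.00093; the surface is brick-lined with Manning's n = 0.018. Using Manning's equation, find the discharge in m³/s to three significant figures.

32.2 m³/s

A = b·y = 32.845 × 0.72 = 23.65 m²
Wide channel: R ≈ y = 0.72 m
Q = (1/n)·A·R^(2/3)·S^(1/2) = (1/0.018) × 23.65 × 0.7200^(2/3) × 0.00093^(1/2) = 32.19 m³/s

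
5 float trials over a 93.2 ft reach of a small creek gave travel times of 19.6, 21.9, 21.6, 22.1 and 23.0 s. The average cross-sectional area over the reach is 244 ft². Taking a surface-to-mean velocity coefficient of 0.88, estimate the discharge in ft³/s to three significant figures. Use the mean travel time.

t̄ = (19.6 + 21.9 + 21.6 + 22.1 + 23.0) / 5 = 21.64 s
v_surface = L / t̄ = 93.2 / 21.64 = 4.307 ft/s
v_mean = 0.88 × 4.307 = 3.790 ft/s
Q = A × v_mean = 244 × 3.790 = 924.8 ft³/s

925 ft³/s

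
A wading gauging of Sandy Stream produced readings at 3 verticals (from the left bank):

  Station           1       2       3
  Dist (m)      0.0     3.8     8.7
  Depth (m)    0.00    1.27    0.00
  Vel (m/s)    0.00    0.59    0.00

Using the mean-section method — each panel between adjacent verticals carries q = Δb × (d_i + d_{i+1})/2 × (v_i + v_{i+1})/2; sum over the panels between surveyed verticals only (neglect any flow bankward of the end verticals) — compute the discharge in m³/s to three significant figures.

1.63 m³/s

Panel 1-2: Δb = 3.8 m, d̄ = (0.00+1.27)/2 = 0.635, v̄ = (0.00+0.59)/2 = 0.295 → q = 3.8×0.635×0.295 = 0.7118 m³/s
Panel 2-3: Δb = 4.9 m, d̄ = (1.27+0.00)/2 = 0.635, v̄ = (0.59+0.00)/2 = 0.295 → q = 4.9×0.635×0.295 = 0.9179 m³/s
Q = Σ q = 1.630 m³/s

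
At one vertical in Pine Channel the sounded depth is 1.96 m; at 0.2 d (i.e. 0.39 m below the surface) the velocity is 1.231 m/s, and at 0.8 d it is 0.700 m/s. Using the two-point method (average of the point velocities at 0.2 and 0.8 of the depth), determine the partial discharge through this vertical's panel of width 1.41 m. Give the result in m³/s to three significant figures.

v̄ = (1.231 + 0.700) / 2 = 0.9655 m/s
q = v̄ × d × w = 0.9655 × 1.96 × 1.41 = 2.668 m³/s

2.67 m³/s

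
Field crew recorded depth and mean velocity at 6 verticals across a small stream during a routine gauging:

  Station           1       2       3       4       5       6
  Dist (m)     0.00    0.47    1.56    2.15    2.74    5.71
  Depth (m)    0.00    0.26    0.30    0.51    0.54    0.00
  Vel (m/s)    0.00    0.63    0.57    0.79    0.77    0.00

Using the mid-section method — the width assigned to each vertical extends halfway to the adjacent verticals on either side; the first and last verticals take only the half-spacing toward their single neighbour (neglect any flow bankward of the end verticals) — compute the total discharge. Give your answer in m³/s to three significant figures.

1.25 m³/s

w_2 = (1.56 − 0.00)/2 = 0.78 m; q_2 = 0.63 × 0.26 × 0.78 = 0.1278 m³/s
w_3 = (2.15 − 0.47)/2 = 0.84 m; q_3 = 0.57 × 0.30 × 0.84 = 0.1436 m³/s
w_4 = (2.74 − 1.56)/2 = 0.59 m; q_4 = 0.79 × 0.51 × 0.59 = 0.2377 m³/s
w_5 = (5.71 − 2.15)/2 = 1.78 m; q_5 = 0.77 × 0.54 × 1.78 = 0.7401 m³/s
Stations 1, 6 contribute zero (depth or velocity is 0).
Q = Σ qᵢ = 1.249 m³/s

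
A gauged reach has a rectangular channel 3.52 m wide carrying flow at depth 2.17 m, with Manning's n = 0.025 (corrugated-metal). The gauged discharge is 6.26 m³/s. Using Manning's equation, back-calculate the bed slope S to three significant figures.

0.000436

A = b·y = 3.52 × 2.17 = 7.638 m²
P = b + 2y = 3.52 + 2×2.17 = 7.860 m
R = A/P = 7.638/7.860 = 0.9718 m
S = (Q·n / (1·A·R^(2/3)))² = (6.26×0.025 / (1×7.638×0.9811))² = 0.0004361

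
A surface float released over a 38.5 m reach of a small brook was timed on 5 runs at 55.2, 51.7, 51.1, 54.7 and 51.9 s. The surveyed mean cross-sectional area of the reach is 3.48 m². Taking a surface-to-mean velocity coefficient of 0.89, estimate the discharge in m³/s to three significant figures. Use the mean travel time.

t̄ = (55.2 + 51.7 + 51.1 + 54.7 + 51.9) / 5 = 52.92 s
v_surface = L / t̄ = 38.5 / 52.92 = 0.7275 m/s
v_mean = 0.89 × 0.7275 = 0.6475 m/s
Q = A × v_mean = 3.48 × 0.6475 = 2.253 m³/s

2.25 m³/s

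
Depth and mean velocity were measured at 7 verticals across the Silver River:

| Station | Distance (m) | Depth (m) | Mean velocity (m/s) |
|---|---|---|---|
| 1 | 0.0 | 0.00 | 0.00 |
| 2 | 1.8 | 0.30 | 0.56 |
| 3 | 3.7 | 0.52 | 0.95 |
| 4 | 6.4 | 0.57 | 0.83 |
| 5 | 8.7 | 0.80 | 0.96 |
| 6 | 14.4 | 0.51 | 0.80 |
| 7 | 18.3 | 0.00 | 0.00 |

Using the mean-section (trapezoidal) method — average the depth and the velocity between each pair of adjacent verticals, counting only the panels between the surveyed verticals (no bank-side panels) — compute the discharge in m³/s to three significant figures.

7.07 m³/s

Panel 1-2: Δb = 1.8 m, d̄ = (0.00+0.30)/2 = 0.15, v̄ = (0.00+0.56)/2 = 0.28 → q = 1.8×0.15×0.28 = 0.07560 m³/s
Panel 2-3: Δb = 1.9 m, d̄ = (0.30+0.52)/2 = 0.41, v̄ = (0.56+0.95)/2 = 0.755 → q = 1.9×0.41×0.755 = 0.5881 m³/s
Panel 3-4: Δb = 2.7 m, d̄ = (0.52+0.57)/2 = 0.545, v̄ = (0.95+0.83)/2 = 0.89 → q = 2.7×0.545×0.89 = 1.310 m³/s
Panel 4-5: Δb = 2.3 m, d̄ = (0.57+0.80)/2 = 0.685, v̄ = (0.83+0.96)/2 = 0.895 → q = 2.3×0.685×0.895 = 1.410 m³/s
Panel 5-6: Δb = 5.7 m, d̄ = (0.80+0.51)/2 = 0.655, v̄ = (0.96+0.80)/2 = 0.88 → q = 5.7×0.655×0.88 = 3.285 m³/s
Panel 6-7: Δb = 3.9 m, d̄ = (0.51+0.00)/2 = 0.255, v̄ = (0.80+0.00)/2 = 0.4 → q = 3.9×0.255×0.4 = 0.3978 m³/s
Q = Σ q = 7.067 m³/s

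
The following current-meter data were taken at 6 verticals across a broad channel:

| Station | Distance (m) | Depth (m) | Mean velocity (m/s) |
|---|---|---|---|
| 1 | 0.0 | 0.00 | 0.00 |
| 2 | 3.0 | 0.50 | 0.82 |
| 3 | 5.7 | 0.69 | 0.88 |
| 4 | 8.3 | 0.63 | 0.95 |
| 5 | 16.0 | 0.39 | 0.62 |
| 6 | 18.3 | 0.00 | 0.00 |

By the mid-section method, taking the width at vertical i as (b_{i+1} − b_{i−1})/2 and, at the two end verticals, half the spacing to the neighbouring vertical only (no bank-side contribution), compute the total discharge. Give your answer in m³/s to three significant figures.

7.07 m³/s

w_2 = (5.7 − 0.0)/2 = 2.85 m; q_2 = 0.82 × 0.50 × 2.85 = 1.169 m³/s
w_3 = (8.3 − 3.0)/2 = 2.65 m; q_3 = 0.88 × 0.69 × 2.65 = 1.609 m³/s
w_4 = (16.0 − 5.7)/2 = 5.15 m; q_4 = 0.95 × 0.63 × 5.15 = 3.082 m³/s
w_5 = (18.3 − 8.3)/2 = 5 m; q_5 = 0.62 × 0.39 × 5 = 1.209 m³/s
Stations 1, 6 contribute zero (depth or velocity is 0).
Q = Σ qᵢ = 7.069 m³/s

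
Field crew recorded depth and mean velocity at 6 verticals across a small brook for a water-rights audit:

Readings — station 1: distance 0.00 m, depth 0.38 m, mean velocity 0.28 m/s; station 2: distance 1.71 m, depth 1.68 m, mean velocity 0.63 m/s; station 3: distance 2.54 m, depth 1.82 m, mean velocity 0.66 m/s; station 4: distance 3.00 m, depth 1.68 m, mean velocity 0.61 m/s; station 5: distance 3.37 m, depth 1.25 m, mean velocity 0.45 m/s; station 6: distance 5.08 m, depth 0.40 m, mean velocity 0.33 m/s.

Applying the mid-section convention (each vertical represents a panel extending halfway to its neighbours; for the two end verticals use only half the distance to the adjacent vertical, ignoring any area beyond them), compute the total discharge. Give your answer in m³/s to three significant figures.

3.33 m³/s

w_1 = (1.71 − 0.00)/2 = 0.855 m; q_1 = 0.28 × 0.38 × 0.855 = 0.09097 m³/s
w_2 = (2.54 − 0.00)/2 = 1.27 m; q_2 = 0.63 × 1.68 × 1.27 = 1.344 m³/s
w_3 = (3.00 − 1.71)/2 = 0.645 m; q_3 = 0.66 × 1.82 × 0.645 = 0.7748 m³/s
w_4 = (3.37 − 2.54)/2 = 0.415 m; q_4 = 0.61 × 1.68 × 0.415 = 0.4253 m³/s
w_5 = (5.08 − 3.00)/2 = 1.04 m; q_5 = 0.45 × 1.25 × 1.04 = 0.5850 m³/s
w_6 = (5.08 − 3.37)/2 = 0.855 m; q_6 = 0.33 × 0.40 × 0.855 = 0.1129 m³/s
Q = Σ qᵢ = 3.333 m³/s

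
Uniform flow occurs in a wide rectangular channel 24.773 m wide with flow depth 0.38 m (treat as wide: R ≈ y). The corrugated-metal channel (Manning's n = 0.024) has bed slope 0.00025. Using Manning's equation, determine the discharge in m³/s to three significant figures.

3.25 m³/s

A = b·y = 24.773 × 0.38 = 9.414 m²
Wide channel: R ≈ y = 0.38 m
Q = (1/n)·A·R^(2/3)·S^(1/2) = (1/0.024) × 9.414 × 0.3800^(2/3) × 0.00025^(1/2) = 3.254 m³/s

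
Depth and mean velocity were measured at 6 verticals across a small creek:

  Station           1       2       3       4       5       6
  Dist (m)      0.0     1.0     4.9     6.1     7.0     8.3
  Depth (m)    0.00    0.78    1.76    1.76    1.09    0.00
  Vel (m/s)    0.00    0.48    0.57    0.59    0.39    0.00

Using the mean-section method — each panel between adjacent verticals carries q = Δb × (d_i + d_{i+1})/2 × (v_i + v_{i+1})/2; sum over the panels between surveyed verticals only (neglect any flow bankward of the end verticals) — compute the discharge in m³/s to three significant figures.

Panel 1-2: Δb = 1 m, d̄ = (0.00+0.78)/2 = 0.39, v̄ = (0.00+0.48)/2 = 0.24 → q = 1×0.39×0.24 = 0.09360 m³/s
Panel 2-3: Δb = 3.9 m, d̄ = (0.78+1.76)/2 = 1.27, v̄ = (0.48+0.57)/2 = 0.525 → q = 3.9×1.27×0.525 = 2.600 m³/s
Panel 3-4: Δb = 1.2 m, d̄ = (1.76+1.76)/2 = 1.76, v̄ = (0.57+0.59)/2 = 0.58 → q = 1.2×1.76×0.58 = 1.225 m³/s
Panel 4-5: Δb = 0.9 m, d̄ = (1.76+1.09)/2 = 1.425, v̄ = (0.59+0.39)/2 = 0.49 → q = 0.9×1.425×0.49 = 0.6284 m³/s
Panel 5-6: Δb = 1.3 m, d̄ = (1.09+0.00)/2 = 0.545, v̄ = (0.39+0.00)/2 = 0.195 → q = 1.3×0.545×0.195 = 0.1382 m³/s
Q = Σ q = 4.685 m³/s

4.69 m³/s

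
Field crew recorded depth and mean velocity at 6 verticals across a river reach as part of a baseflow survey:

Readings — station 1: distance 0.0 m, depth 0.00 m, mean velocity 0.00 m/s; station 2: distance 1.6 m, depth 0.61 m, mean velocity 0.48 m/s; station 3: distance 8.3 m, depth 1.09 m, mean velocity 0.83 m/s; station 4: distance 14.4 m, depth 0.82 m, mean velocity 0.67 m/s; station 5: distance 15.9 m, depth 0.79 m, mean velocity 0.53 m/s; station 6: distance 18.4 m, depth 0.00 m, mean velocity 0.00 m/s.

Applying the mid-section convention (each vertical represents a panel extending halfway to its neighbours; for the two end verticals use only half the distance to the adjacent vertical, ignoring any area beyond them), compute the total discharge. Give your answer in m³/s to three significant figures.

9.93 m³/s

w_2 = (8.3 − 0.0)/2 = 4.15 m; q_2 = 0.48 × 0.61 × 4.15 = 1.215 m³/s
w_3 = (14.4 − 1.6)/2 = 6.4 m; q_3 = 0.83 × 1.09 × 6.4 = 5.790 m³/s
w_4 = (15.9 − 8.3)/2 = 3.8 m; q_4 = 0.67 × 0.82 × 3.8 = 2.088 m³/s
w_5 = (18.4 − 14.4)/2 = 2 m; q_5 = 0.53 × 0.79 × 2 = 0.8374 m³/s
Stations 1, 6 contribute zero (depth or velocity is 0).
Q = Σ qᵢ = 9.930 m³/s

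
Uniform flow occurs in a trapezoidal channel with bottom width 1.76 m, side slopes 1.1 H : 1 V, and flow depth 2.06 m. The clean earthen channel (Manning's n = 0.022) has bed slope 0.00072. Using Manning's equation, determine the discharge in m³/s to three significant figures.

10.5 m³/s

A = (b + z·y)·y = (1.76 + 1.1×2.06)×2.06 = 8.294 m²
P = b + 2y√(1+z²) = 1.76 + 2×2.06×√(1+1.1²) = 7.885 m
R = A/P = 8.294/7.885 = 1.052 m
Q = (1/n)·A·R^(2/3)·S^(1/2) = (1/0.022) × 8.294 × 1.052^(2/3) × 0.00072^(1/2) = 10.46 m³/s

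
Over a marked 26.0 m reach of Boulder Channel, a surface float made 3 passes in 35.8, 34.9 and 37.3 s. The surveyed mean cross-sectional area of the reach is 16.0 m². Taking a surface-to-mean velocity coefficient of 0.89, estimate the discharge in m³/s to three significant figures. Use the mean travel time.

10.3 m³/s

t̄ = (35.8 + 34.9 + 37.3) / 3 = 36 s
v_surface = L / t̄ = 26.0 / 36 = 0.7222 m/s
v_mean = 0.89 × 0.7222 = 0.6428 m/s
Q = A × v_mean = 16.0 × 0.6428 = 10.28 m³/s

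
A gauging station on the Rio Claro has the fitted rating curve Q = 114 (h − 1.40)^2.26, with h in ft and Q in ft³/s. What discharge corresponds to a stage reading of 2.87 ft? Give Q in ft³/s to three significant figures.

Q = 114 × (2.87 − 1.40)^2.26 = 114 × 1.47^2.26 = 272.3 ft³/s

272 ft³/s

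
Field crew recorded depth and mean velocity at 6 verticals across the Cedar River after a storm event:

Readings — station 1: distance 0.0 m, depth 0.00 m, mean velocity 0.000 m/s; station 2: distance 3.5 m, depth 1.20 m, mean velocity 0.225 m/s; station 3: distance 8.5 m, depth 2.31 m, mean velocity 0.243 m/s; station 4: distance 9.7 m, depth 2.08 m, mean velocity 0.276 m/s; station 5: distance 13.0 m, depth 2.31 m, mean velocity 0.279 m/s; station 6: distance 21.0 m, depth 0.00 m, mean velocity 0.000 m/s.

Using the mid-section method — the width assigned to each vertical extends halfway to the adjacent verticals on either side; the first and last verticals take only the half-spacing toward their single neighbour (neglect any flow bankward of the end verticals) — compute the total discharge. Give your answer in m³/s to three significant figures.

7.82 m³/s

w_2 = (8.5 − 0.0)/2 = 4.25 m; q_2 = 0.225 × 1.20 × 4.25 = 1.148 m³/s
w_3 = (9.7 − 3.5)/2 = 3.1 m; q_3 = 0.243 × 2.31 × 3.1 = 1.740 m³/s
w_4 = (13.0 − 8.5)/2 = 2.25 m; q_4 = 0.276 × 2.08 × 2.25 = 1.292 m³/s
w_5 = (21.0 − 9.7)/2 = 5.65 m; q_5 = 0.279 × 2.31 × 5.65 = 3.641 m³/s
Stations 1, 6 contribute zero (depth or velocity is 0).
Q = Σ qᵢ = 7.821 m³/s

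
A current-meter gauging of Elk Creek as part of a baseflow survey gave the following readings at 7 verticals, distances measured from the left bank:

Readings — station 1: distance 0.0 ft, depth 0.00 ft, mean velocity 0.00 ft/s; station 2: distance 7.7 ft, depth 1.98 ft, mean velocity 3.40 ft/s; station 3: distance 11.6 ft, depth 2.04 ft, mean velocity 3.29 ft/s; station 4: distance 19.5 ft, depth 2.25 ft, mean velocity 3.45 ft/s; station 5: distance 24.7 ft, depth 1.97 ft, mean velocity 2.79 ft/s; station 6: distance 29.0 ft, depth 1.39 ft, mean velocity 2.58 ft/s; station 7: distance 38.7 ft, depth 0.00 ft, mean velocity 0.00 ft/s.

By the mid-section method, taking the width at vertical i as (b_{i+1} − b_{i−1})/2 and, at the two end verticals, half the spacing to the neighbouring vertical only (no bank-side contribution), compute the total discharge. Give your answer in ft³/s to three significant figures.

181 ft³/s

w_2 = (11.6 − 0.0)/2 = 5.8 ft; q_2 = 3.40 × 1.98 × 5.8 = 39.05 ft³/s
w_3 = (19.5 − 7.7)/2 = 5.9 ft; q_3 = 3.29 × 2.04 × 5.9 = 39.60 ft³/s
w_4 = (24.7 − 11.6)/2 = 6.55 ft; q_4 = 3.45 × 2.25 × 6.55 = 50.84 ft³/s
w_5 = (29.0 − 19.5)/2 = 4.75 ft; q_5 = 2.79 × 1.97 × 4.75 = 26.11 ft³/s
w_6 = (38.7 − 24.7)/2 = 7 ft; q_6 = 2.58 × 1.39 × 7 = 25.10 ft³/s
Stations 1, 7 contribute zero (depth or velocity is 0).
Q = Σ qᵢ = 180.7 ft³/s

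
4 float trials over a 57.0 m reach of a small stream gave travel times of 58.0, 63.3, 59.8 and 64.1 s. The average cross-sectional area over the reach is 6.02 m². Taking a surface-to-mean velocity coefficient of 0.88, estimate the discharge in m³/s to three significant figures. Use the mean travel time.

t̄ = (58.0 + 63.3 + 59.8 + 64.1) / 4 = 61.3 s
v_surface = L / t̄ = 57.0 / 61.3 = 0.9299 m/s
v_mean = 0.88 × 0.9299 = 0.8183 m/s
Q = A × v_mean = 6.02 × 0.8183 = 4.926 m³/s

4.93 m³/s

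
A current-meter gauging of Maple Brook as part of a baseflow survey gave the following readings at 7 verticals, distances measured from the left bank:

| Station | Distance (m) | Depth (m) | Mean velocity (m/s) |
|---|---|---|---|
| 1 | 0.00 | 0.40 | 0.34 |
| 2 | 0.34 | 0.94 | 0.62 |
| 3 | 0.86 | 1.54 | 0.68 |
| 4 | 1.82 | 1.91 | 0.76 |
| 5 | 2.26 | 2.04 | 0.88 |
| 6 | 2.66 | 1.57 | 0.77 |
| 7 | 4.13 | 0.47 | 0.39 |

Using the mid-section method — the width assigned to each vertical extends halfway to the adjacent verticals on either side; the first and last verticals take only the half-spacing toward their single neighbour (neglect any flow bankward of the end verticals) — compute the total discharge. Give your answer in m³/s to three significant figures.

w_1 = (0.34 − 0.00)/2 = 0.17 m; q_1 = 0.34 × 0.40 × 0.17 = 0.02312 m³/s
w_2 = (0.86 − 0.00)/2 = 0.43 m; q_2 = 0.62 × 0.94 × 0.43 = 0.2506 m³/s
w_3 = (1.82 − 0.34)/2 = 0.74 m; q_3 = 0.68 × 1.54 × 0.74 = 0.7749 m³/s
w_4 = (2.26 − 0.86)/2 = 0.7 m; q_4 = 0.76 × 1.91 × 0.7 = 1.016 m³/s
w_5 = (2.66 − 1.82)/2 = 0.42 m; q_5 = 0.88 × 2.04 × 0.42 = 0.7540 m³/s
w_6 = (4.13 − 2.26)/2 = 0.935 m; q_6 = 0.77 × 1.57 × 0.935 = 1.130 m³/s
w_7 = (4.13 − 2.66)/2 = 0.735 m; q_7 = 0.39 × 0.47 × 0.735 = 0.1347 m³/s
Q = Σ qᵢ = 4.084 m³/s

4.08 m³/s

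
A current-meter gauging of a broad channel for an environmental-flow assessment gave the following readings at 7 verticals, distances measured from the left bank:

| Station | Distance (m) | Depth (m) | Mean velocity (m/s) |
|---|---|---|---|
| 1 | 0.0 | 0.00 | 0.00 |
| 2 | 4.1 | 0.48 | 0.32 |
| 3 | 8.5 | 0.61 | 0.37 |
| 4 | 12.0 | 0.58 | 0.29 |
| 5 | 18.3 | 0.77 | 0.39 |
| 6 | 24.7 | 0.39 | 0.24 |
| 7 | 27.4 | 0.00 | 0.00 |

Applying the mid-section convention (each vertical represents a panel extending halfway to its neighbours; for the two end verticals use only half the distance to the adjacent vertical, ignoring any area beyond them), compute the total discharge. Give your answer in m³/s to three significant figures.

w_2 = (8.5 − 0.0)/2 = 4.25 m; q_2 = 0.32 × 0.48 × 4.25 = 0.6528 m³/s
w_3 = (12.0 − 4.1)/2 = 3.95 m; q_3 = 0.37 × 0.61 × 3.95 = 0.8915 m³/s
w_4 = (18.3 − 8.5)/2 = 4.9 m; q_4 = 0.29 × 0.58 × 4.9 = 0.8242 m³/s
w_5 = (24.7 − 12.0)/2 = 6.35 m; q_5 = 0.39 × 0.77 × 6.35 = 1.907 m³/s
w_6 = (27.4 − 18.3)/2 = 4.55 m; q_6 = 0.24 × 0.39 × 4.55 = 0.4259 m³/s
Stations 1, 7 contribute zero (depth or velocity is 0).
Q = Σ qᵢ = 4.701 m³/s

4.70 m³/s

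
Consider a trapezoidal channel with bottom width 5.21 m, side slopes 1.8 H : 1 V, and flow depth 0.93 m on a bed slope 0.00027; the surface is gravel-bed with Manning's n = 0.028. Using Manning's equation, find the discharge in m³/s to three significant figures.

2.99 m³/s

A = (b + z·y)·y = (5.21 + 1.8×0.93)×0.93 = 6.402 m²
P = b + 2y√(1+z²) = 5.21 + 2×0.93×√(1+1.8²) = 9.040 m
R = A/P = 6.402/9.040 = 0.7082 m
Q = (1/n)·A·R^(2/3)·S^(1/2) = (1/0.028) × 6.402 × 0.7082^(2/3) × 0.00027^(1/2) = 2.985 m³/s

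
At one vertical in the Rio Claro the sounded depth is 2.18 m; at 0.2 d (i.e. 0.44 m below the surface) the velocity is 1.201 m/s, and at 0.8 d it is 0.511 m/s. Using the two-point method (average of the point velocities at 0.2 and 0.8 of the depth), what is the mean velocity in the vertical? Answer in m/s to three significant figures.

v̄ = (1.201 + 0.511) / 2 = 0.8560 m/s

0.856 m/s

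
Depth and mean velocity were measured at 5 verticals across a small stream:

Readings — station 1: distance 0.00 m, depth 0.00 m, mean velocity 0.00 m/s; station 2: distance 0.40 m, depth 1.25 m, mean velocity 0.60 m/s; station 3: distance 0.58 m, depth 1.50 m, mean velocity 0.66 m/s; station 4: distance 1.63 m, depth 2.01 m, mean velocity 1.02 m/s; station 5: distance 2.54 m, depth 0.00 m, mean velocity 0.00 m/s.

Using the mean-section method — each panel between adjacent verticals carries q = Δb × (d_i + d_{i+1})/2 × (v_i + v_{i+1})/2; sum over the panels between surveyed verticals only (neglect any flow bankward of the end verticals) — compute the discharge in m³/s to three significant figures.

Panel 1-2: Δb = 0.4 m, d̄ = (0.00+1.25)/2 = 0.625, v̄ = (0.00+0.60)/2 = 0.3 → q = 0.4×0.625×0.3 = 0.07500 m³/s
Panel 2-3: Δb = 0.18 m, d̄ = (1.25+1.50)/2 = 1.375, v̄ = (0.60+0.66)/2 = 0.63 → q = 0.18×1.375×0.63 = 0.1559 m³/s
Panel 3-4: Δb = 1.05 m, d̄ = (1.50+2.01)/2 = 1.755, v̄ = (0.66+1.02)/2 = 0.84 → q = 1.05×1.755×0.84 = 1.548 m³/s
Panel 4-5: Δb = 0.91 m, d̄ = (2.01+0.00)/2 = 1.005, v̄ = (1.02+0.00)/2 = 0.51 → q = 0.91×1.005×0.51 = 0.4664 m³/s
Q = Σ q = 2.245 m³/s

2.25 m³/s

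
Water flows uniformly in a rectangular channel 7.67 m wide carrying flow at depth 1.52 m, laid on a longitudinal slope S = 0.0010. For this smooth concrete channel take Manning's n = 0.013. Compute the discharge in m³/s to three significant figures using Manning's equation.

A = b·y = 7.67 × 1.52 = 11.66 m²
P = b + 2y = 7.67 + 2×1.52 = 10.71 m
R = A/P = 11.66/10.71 = 1.089 m
Q = (1/n)·A·R^(2/3)·S^(1/2) = (1/0.013) × 11.66 × 1.089^(2/3) × 0.0010^(1/2) = 30.01 m³/s

30.0 m³/s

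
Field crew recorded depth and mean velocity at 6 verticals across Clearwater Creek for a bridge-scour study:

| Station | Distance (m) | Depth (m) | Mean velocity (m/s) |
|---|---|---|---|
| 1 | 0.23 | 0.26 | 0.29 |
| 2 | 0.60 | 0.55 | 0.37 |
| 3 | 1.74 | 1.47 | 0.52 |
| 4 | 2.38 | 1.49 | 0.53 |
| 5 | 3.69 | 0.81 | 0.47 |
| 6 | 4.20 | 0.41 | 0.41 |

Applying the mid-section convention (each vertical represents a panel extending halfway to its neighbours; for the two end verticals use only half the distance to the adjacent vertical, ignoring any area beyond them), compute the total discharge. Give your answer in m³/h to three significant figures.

w_1 = (0.60 − 0.23)/2 = 0.185 m; q_1 = 0.29 × 0.26 × 0.185 = 0.01395 m³/s
w_2 = (1.74 − 0.23)/2 = 0.755 m; q_2 = 0.37 × 0.55 × 0.755 = 0.1536 m³/s
w_3 = (2.38 − 0.60)/2 = 0.89 m; q_3 = 0.52 × 1.47 × 0.89 = 0.6803 m³/s
w_4 = (3.69 − 1.74)/2 = 0.975 m; q_4 = 0.53 × 1.49 × 0.975 = 0.7700 m³/s
w_5 = (4.20 − 2.38)/2 = 0.91 m; q_5 = 0.47 × 0.81 × 0.91 = 0.3464 m³/s
w_6 = (4.20 − 3.69)/2 = 0.255 m; q_6 = 0.41 × 0.41 × 0.255 = 0.04287 m³/s
Q = Σ qᵢ = 2.007 m³/s
= 2.007 × 3600 = 7226 m³/h

7230 m³/h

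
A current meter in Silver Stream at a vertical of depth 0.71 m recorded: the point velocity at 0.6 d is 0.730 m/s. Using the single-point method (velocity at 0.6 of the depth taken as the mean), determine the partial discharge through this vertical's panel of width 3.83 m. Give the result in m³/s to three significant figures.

v̄ = v₀.₆ = 0.730 m/s
q = v̄ × d × w = 0.7300 × 0.71 × 3.83 = 1.985 m³/s

1.99 m³/s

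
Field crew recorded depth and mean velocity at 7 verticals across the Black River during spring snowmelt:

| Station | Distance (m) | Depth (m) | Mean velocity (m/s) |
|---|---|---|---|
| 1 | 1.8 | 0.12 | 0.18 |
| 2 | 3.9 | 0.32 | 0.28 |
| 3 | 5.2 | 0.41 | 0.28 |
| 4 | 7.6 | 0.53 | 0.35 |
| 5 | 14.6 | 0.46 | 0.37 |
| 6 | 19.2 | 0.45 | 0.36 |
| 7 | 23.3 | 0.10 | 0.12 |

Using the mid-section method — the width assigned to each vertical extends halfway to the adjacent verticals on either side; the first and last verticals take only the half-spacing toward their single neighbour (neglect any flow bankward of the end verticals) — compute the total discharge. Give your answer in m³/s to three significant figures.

w_1 = (3.9 − 1.8)/2 = 1.05 m; q_1 = 0.18 × 0.12 × 1.05 = 0.02268 m³/s
w_2 = (5.2 − 1.8)/2 = 1.7 m; q_2 = 0.28 × 0.32 × 1.7 = 0.1523 m³/s
w_3 = (7.6 − 3.9)/2 = 1.85 m; q_3 = 0.28 × 0.41 × 1.85 = 0.2124 m³/s
w_4 = (14.6 − 5.2)/2 = 4.7 m; q_4 = 0.35 × 0.53 × 4.7 = 0.8719 m³/s
w_5 = (19.2 − 7.6)/2 = 5.8 m; q_5 = 0.37 × 0.46 × 5.8 = 0.9872 m³/s
w_6 = (23.3 − 14.6)/2 = 4.35 m; q_6 = 0.36 × 0.45 × 4.35 = 0.7047 m³/s
w_7 = (23.3 − 19.2)/2 = 2.05 m; q_7 = 0.12 × 0.10 × 2.05 = 0.02460 m³/s
Q = Σ qᵢ = 2.976 m³/s

2.98 m³/s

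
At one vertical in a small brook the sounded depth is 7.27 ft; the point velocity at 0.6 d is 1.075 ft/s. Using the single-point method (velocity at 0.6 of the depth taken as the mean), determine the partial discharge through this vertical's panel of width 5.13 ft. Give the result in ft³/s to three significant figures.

40.1 ft³/s

v̄ = v₀.₆ = 1.075 ft/s
q = v̄ × d × w = 1.075 × 7.27 × 5.13 = 40.09 ft³/s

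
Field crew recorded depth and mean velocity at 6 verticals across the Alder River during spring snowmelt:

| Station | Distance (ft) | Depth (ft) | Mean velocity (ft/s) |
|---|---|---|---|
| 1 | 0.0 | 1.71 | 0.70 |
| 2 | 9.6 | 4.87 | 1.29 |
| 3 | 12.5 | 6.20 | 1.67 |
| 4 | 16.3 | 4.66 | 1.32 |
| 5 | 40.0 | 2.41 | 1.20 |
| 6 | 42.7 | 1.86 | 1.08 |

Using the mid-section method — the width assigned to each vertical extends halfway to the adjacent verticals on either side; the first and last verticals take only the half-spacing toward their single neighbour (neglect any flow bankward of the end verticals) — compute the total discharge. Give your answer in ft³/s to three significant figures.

205 ft³/s

w_1 = (9.6 − 0.0)/2 = 4.8 ft; q_1 = 0.70 × 1.71 × 4.8 = 5.746 ft³/s
w_2 = (12.5 − 0.0)/2 = 6.25 ft; q_2 = 1.29 × 4.87 × 6.25 = 39.26 ft³/s
w_3 = (16.3 − 9.6)/2 = 3.35 ft; q_3 = 1.67 × 6.20 × 3.35 = 34.69 ft³/s
w_4 = (40.0 − 12.5)/2 = 13.75 ft; q_4 = 1.32 × 4.66 × 13.75 = 84.58 ft³/s
w_5 = (42.7 − 16.3)/2 = 13.2 ft; q_5 = 1.20 × 2.41 × 13.2 = 38.17 ft³/s
w_6 = (42.7 − 40.0)/2 = 1.35 ft; q_6 = 1.08 × 1.86 × 1.35 = 2.712 ft³/s
Q = Σ qᵢ = 205.2 ft³/s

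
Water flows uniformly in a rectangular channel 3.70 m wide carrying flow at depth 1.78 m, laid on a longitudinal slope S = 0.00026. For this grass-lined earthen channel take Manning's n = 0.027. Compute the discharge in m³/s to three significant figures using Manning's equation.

3.69 m³/s

A = b·y = 3.70 × 1.78 = 6.586 m²
P = b + 2y = 3.70 + 2×1.78 = 7.260 m
R = A/P = 6.586/7.260 = 0.9072 m
Q = (1/n)·A·R^(2/3)·S^(1/2) = (1/0.027) × 6.586 × 0.9072^(2/3) × 0.00026^(1/2) = 3.686 m³/s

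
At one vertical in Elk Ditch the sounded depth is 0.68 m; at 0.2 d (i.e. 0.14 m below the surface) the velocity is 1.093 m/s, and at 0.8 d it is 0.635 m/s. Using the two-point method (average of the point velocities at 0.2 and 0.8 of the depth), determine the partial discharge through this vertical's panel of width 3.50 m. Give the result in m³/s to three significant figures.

v̄ = (1.093 + 0.635) / 2 = 0.8640 m/s
q = v̄ × d × w = 0.8640 × 0.68 × 3.50 = 2.056 m³/s

2.06 m³/s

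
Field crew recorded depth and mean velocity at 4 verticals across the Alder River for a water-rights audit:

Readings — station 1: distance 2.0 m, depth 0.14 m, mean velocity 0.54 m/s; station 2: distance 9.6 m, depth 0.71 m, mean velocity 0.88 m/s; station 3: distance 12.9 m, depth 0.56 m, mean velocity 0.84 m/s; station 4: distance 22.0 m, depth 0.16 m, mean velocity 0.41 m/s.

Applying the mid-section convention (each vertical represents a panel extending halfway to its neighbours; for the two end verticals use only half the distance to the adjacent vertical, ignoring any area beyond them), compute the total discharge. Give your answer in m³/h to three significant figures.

w_1 = (9.6 − 2.0)/2 = 3.8 m; q_1 = 0.54 × 0.14 × 3.8 = 0.2873 m³/s
w_2 = (12.9 − 2.0)/2 = 5.45 m; q_2 = 0.88 × 0.71 × 5.45 = 3.405 m³/s
w_3 = (22.0 − 9.6)/2 = 6.2 m; q_3 = 0.84 × 0.56 × 6.2 = 2.916 m³/s
w_4 = (22.0 − 12.9)/2 = 4.55 m; q_4 = 0.41 × 0.16 × 4.55 = 0.2985 m³/s
Q = Σ qᵢ = 6.907 m³/s
= 6.907 × 3600 = 24870 m³/h

24900 m³/h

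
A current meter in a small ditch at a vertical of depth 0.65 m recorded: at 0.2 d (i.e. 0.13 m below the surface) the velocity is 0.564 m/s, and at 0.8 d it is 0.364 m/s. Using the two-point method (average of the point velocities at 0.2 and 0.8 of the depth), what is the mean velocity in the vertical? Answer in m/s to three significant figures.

v̄ = (0.564 + 0.364) / 2 = 0.4640 m/s

0.464 m/s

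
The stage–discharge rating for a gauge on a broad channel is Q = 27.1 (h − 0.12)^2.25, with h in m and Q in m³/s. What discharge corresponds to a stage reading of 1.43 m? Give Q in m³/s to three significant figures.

49.8 m³/s

Q = 27.1 × (1.43 − 0.12)^2.25 = 27.1 × 1.31^2.25 = 49.75 m³/s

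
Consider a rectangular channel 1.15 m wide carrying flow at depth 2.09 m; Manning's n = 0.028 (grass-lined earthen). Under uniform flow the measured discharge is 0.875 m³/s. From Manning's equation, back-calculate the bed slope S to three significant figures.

A = b·y = 1.15 × 2.09 = 2.404 m²
P = b + 2y = 1.15 + 2×2.09 = 5.330 m
R = A/P = 2.404/5.330 = 0.4509 m
S = (Q·n / (1·A·R^(2/3)))² = (0.875×0.028 / (1×2.404×0.5880))² = 0.0003005

0.000300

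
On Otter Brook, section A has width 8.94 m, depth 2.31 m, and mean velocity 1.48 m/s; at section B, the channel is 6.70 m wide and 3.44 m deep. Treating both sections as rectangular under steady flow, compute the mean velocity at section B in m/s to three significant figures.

Q = A₁V₁ = (8.94×2.31) × 1.48 = 30.56 m³/s
A₂ = 6.70 × 3.44 = 23.05 m²
V₂ = Q/A₂ = 30.56/23.05 = 1.326 m/s

1.33 m/s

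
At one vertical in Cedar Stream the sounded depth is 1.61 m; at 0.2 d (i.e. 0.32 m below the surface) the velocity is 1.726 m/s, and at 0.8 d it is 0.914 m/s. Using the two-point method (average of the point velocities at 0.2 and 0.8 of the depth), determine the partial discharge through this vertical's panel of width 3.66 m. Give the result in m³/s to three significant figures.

7.78 m³/s

v̄ = (1.726 + 0.914) / 2 = 1.320 m/s
q = v̄ × d × w = 1.320 × 1.61 × 3.66 = 7.778 m³/s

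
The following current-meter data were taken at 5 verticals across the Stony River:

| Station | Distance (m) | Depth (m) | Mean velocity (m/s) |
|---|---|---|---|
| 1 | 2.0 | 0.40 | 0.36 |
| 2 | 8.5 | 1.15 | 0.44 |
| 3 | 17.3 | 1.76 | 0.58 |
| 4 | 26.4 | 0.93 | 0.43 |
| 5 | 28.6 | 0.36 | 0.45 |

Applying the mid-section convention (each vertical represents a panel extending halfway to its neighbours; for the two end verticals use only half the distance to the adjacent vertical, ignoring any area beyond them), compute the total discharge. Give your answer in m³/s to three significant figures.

w_1 = (8.5 − 2.0)/2 = 3.25 m; q_1 = 0.36 × 0.40 × 3.25 = 0.4680 m³/s
w_2 = (17.3 − 2.0)/2 = 7.65 m; q_2 = 0.44 × 1.15 × 7.65 = 3.871 m³/s
w_3 = (26.4 − 8.5)/2 = 8.95 m; q_3 = 0.58 × 1.76 × 8.95 = 9.136 m³/s
w_4 = (28.6 − 17.3)/2 = 5.65 m; q_4 = 0.43 × 0.93 × 5.65 = 2.259 m³/s
w_5 = (28.6 − 26.4)/2 = 1.1 m; q_5 = 0.45 × 0.36 × 1.1 = 0.1782 m³/s
Q = Σ qᵢ = 15.91 m³/s

15.9 m³/s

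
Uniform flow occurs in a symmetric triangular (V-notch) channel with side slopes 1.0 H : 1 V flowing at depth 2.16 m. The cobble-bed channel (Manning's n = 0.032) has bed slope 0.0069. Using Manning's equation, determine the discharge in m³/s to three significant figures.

10.1 m³/s

A = z·y² = 1.0×2.16² = 4.666 m²
P = 2y√(1+z²) = 2×2.16×√(1+1.0²) = 6.109 m
R = A/P = 4.666/6.109 = 0.7637 m
Q = (1/n)·A·R^(2/3)·S^(1/2) = (1/0.032) × 4.666 × 0.7637^(2/3) × 0.0069^(1/2) = 10.12 m³/s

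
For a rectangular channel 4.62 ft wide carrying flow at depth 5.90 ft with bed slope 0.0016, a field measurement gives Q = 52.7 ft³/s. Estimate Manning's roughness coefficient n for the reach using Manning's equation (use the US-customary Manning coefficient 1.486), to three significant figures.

0.0431

A = b·y = 4.62 × 5.90 = 27.26 ft²
P = b + 2y = 4.62 + 2×5.90 = 16.42 ft
R = A/P = 27.26/16.42 = 1.660 ft
n = (1.486/Q)·A·R^(2/3)·S^(1/2) = (1.486/52.7) × 27.26 × 1.402 × 0.04000 = 0.04310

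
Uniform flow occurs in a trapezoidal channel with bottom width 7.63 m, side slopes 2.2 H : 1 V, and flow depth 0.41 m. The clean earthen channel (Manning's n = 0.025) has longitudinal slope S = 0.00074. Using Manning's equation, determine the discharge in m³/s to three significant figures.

1.94 m³/s

A = (b + z·y)·y = (7.63 + 2.2×0.41)×0.41 = 3.498 m²
P = b + 2y√(1+z²) = 7.63 + 2×0.41×√(1+2.2²) = 9.612 m
R = A/P = 3.498/9.612 = 0.3639 m
Q = (1/n)·A·R^(2/3)·S^(1/2) = (1/0.025) × 3.498 × 0.3639^(2/3) × 0.00074^(1/2) = 1.940 m³/s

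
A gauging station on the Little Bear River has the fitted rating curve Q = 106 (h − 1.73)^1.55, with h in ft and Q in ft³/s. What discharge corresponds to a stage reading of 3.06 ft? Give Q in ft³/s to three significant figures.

165 ft³/s

Q = 106 × (3.06 − 1.73)^1.55 = 106 × 1.33^1.55 = 164.9 ft³/s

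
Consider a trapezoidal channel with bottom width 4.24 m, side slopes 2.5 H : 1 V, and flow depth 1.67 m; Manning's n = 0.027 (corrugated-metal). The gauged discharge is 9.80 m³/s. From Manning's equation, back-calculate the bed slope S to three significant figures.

A = (b + z·y)·y = (4.24 + 2.5×1.67)×1.67 = 14.05 m²
P = b + 2y√(1+z²) = 4.24 + 2×1.67×√(1+2.5²) = 13.23 m
R = A/P = 14.05/13.23 = 1.062 m
S = (Q·n / (1·A·R^(2/3)))² = (9.80×0.027 / (1×14.05×1.041))² = 0.0003272

0.000327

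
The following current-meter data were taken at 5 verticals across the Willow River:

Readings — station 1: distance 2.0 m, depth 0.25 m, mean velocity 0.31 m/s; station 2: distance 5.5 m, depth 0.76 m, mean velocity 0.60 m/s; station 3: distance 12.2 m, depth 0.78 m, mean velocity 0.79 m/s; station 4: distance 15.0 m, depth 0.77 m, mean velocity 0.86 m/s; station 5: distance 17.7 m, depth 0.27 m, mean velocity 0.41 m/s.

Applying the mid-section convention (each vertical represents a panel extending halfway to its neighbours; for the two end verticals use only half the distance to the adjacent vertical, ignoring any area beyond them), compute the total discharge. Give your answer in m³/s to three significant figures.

7.36 m³/s

w_1 = (5.5 − 2.0)/2 = 1.75 m; q_1 = 0.31 × 0.25 × 1.75 = 0.1356 m³/s
w_2 = (12.2 − 2.0)/2 = 5.1 m; q_2 = 0.60 × 0.76 × 5.1 = 2.326 m³/s
w_3 = (15.0 − 5.5)/2 = 4.75 m; q_3 = 0.79 × 0.78 × 4.75 = 2.927 m³/s
w_4 = (17.7 − 12.2)/2 = 2.75 m; q_4 = 0.86 × 0.77 × 2.75 = 1.821 m³/s
w_5 = (17.7 − 15.0)/2 = 1.35 m; q_5 = 0.41 × 0.27 × 1.35 = 0.1494 m³/s
Q = Σ qᵢ = 7.359 m³/s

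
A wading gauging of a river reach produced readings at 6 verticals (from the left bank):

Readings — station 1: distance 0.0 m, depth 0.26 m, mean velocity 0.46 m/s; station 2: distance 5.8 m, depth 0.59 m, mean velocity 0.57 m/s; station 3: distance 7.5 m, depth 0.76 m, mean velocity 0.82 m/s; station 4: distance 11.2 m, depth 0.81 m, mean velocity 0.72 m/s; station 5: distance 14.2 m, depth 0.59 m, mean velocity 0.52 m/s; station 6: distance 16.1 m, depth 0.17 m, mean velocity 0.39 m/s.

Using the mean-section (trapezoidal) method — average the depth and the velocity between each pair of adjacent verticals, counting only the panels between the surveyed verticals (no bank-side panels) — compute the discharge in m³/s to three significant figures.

5.93 m³/s

Panel 1-2: Δb = 5.8 m, d̄ = (0.26+0.59)/2 = 0.425, v̄ = (0.46+0.57)/2 = 0.515 → q = 5.8×0.425×0.515 = 1.269 m³/s
Panel 2-3: Δb = 1.7 m, d̄ = (0.59+0.76)/2 = 0.675, v̄ = (0.57+0.82)/2 = 0.695 → q = 1.7×0.675×0.695 = 0.7975 m³/s
Panel 3-4: Δb = 3.7 m, d̄ = (0.76+0.81)/2 = 0.785, v̄ = (0.82+0.72)/2 = 0.77 → q = 3.7×0.785×0.77 = 2.236 m³/s
Panel 4-5: Δb = 3 m, d̄ = (0.81+0.59)/2 = 0.7, v̄ = (0.72+0.52)/2 = 0.62 → q = 3×0.7×0.62 = 1.302 m³/s
Panel 5-6: Δb = 1.9 m, d̄ = (0.59+0.17)/2 = 0.38, v̄ = (0.52+0.39)/2 = 0.455 → q = 1.9×0.38×0.455 = 0.3285 m³/s
Q = Σ q = 5.934 m³/s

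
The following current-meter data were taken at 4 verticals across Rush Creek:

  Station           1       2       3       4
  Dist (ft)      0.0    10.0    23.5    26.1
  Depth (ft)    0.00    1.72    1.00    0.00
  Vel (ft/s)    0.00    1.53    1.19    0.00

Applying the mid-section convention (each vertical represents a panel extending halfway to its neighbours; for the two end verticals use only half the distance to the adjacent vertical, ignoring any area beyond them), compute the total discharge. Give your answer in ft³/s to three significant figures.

w_2 = (23.5 − 0.0)/2 = 11.75 ft; q_2 = 1.53 × 1.72 × 11.75 = 30.92 ft³/s
w_3 = (26.1 − 10.0)/2 = 8.05 ft; q_3 = 1.19 × 1.00 × 8.05 = 9.580 ft³/s
Stations 1, 4 contribute zero (depth or velocity is 0).
Q = Σ qᵢ = 40.50 ft³/s

40.5 ft³/s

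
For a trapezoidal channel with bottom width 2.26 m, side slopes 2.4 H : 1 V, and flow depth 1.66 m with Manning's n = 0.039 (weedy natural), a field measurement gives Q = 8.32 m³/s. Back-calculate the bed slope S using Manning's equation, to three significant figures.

0.00105

A = (b + z·y)·y = (2.26 + 2.4×1.66)×1.66 = 10.37 m²
P = b + 2y√(1+z²) = 2.26 + 2×1.66×√(1+2.4²) = 10.89 m
R = A/P = 10.37/10.89 = 0.9516 m
S = (Q·n / (1·A·R^(2/3)))² = (8.32×0.039 / (1×10.37×0.9675))² = 0.001047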